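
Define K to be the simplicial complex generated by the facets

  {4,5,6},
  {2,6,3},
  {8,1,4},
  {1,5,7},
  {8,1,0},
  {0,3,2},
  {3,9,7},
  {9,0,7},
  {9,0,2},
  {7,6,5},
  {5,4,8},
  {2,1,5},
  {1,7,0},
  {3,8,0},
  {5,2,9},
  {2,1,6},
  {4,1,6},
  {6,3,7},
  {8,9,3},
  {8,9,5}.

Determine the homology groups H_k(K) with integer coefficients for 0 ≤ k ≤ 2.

Fix the vertex order 0 < 1 < 2 < 3 < 4 < 5 < 6 < 7 < 8 < 9 and write every simplex with vertices in increasing order. Then dim K = 2 and the simplices of K are:

  0-simplices (10): [0], [1], [2], [3], [4], [5], [6], [7], [8], [9]
  1-simplices (30): (30 of them)
  2-simplices (20): (20 of them)

Hence C_0 ≅ Z^10, C_1 ≅ Z^30, C_2 ≅ Z^20.

∂_1: C_1 → C_0 maps an edge to its endpoints' difference, ∂[p,q] = q − p.
As a 10×30 matrix over Z this has rank 9, with invariant factors (1,1,1,1,1,1,1,1,1).

The boundary map ∂_2: C_2 → C_1 sends each 2-simplex [p,q,r] to [q,r] − [p,r] + [p,q]. For instance
  ∂[3,8,9] = [8,9] − [3,9] + [3,8],
  ∂[1,4,6] = [4,6] − [1,6] + [1,4].
The resulting 30×20 matrix has rank 20, and its Smith normal form has invariant factors (1,1,1,1,1,1,1,1,1,1,1,1,1,1,1,1,1,1,1,2).

From H_k ≅ ker(∂_k) / im(∂_{k+1}) we obtain:

  H_0: rank C_0 − rank ∂_1 = 10 − 9 = 1, and the invariant factors of ∂_1 are all 1, so H_0 = Z.
  H_1: rank ker ∂_1 − rank ∂_2 = (30 − 9) − 20 = 1, and ∂_2 has invariant factor 2 > 1, so H_1 = Z ⊕ Z/2.
  H_2: rank ker ∂_2 − rank ∂_3 = (20 − 20) − 0 = 0, and there is no ∂_3, so H_2 = 0.

(K is a triangulation of the Klein bottle.)

H_0 = Z,  H_1 = Z ⊕ Z/2,  H_2 = 0.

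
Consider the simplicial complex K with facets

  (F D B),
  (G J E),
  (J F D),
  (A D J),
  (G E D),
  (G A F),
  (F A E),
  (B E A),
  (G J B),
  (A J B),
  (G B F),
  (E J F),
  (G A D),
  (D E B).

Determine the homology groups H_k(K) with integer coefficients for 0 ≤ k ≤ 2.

H_0 ≅ Z,  H_1 ≅ Z^2,  H_2 ≅ Z.

K has 7 vertices, 21 edges, 14 triangles.
rank ∂_0 = 0, rank ∂_1 = 6 ⇒ b_0 = 7 − 0 − 6 = 1; all invariant factors of ∂_1 are 1 so no torsion. So H_0 = Z.
rank ∂_1 = 6, rank ∂_2 = 13 ⇒ b_1 = 21 − 6 − 13 = 2; all invariant factors of ∂_2 are 1 so no torsion. So H_1 = Z^2.
rank ∂_2 = 13, rank ∂_3 = 0 ⇒ b_2 = 14 − 13 − 0 = 1. So H_2 = Z.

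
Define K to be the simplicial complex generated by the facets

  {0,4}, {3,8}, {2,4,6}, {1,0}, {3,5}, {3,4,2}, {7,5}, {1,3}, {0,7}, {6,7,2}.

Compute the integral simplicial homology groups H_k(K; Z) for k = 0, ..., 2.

H_0 ≅ Z,  H_1 ≅ Z^3,  H_2 = 0.

Order the vertices as 0 < 1 < 2 < 3 < 4 < 5 < 6 < 7 < 8. Listing each simplex with vertices in this order, K has dimension 2 with simplices:

  0-simplices (9): [0], [1], [2], [3], [4], [5], [6], [7], [8]
  1-simplices (14): [0,1], [0,4], [0,7], [1,3], [2,3], [2,4], [2,6], [2,7], [3,4], [3,5], [3,8], [4,6], [5,7], [6,7]
  2-simplices (3): [2,3,4], [2,4,6], [2,6,7]

so the chain groups are C_0 ≅ Z^9, C_1 ≅ Z^14, C_2 ≅ Z^3.

Boundary ∂_1: C_1 → C_0 sends each edge [p,q] (with p < q) to q − p.
The 9×14 boundary matrix has rank 8 and Smith normal form diag(1,1,1,1,1,1,1,1).

The boundary map ∂_2: C_2 → C_1 acts by ∂[p,q,r] = [q,r] − [p,r] + [p,q]. For instance
  ∂[2,6,7] = [6,7] − [2,7] + [2,6],
  ∂[2,3,4] = [3,4] − [2,4] + [2,3].
As a 14×3 matrix over Z this has rank 3, with invariant factors (1,1,1).

Computing H_k = (kernel of ∂_k) / (image of ∂_{k+1}):

  H_0: rank C_0 − rank ∂_1 = 9 − 8 = 1, and the invariant factors of ∂_1 are all 1, so H_0 ≅ Z.
  H_1: rank ker ∂_1 − rank ∂_2 = (14 − 8) − 3 = 3, and the invariant factors of ∂_2 are all 1, so H_1 ≅ Z^3.
  H_2: rank ker ∂_2 − rank ∂_3 = (3 − 3) − 0 = 0, and there is no ∂_3, so H_2 ≅ 0.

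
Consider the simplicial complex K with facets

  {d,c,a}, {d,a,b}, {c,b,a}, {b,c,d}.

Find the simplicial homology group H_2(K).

Order the vertices as a < b < c < d. Listing each simplex with vertices in this order, K has dimension 2 with simplices:

  0-simplices (4): a, b, c, d
  1-simplices (6): ab, ac, ad, bc, bd, cd
  2-simplices (4): abc, abd, acd, bcd

so the chain groups are C_0 ≅ Z^4, C_1 ≅ Z^6, C_2 ≅ Z^4.

The boundary map ∂_1: C_1 → C_0 sends each edge [p,q] (with p < q) to q − p. For instance
  ∂ab = b − a.
This gives a 4×6 integer matrix of rank 3; reducing to Smith normal form yields diagonal entries (1,1,1).

Boundary ∂_2: C_2 → C_1 acts by ∂[p,q,r] = [q,r] − [p,r] + [p,q]. For instance
  ∂acd = cd − ad + ac,
  ∂abd = bd − ad + ab.
As a 6×4 matrix over Z this has rank 3, with invariant factors (1,1,1).

Computing H_k = (kernel of ∂_k) / (image of ∂_{k+1}):

  H_2: rank ker ∂_2 − rank ∂_3 = (4 − 3) − 0 = 1, and there is no ∂_3, so H_2 ≅ Z.

H_2 = Z.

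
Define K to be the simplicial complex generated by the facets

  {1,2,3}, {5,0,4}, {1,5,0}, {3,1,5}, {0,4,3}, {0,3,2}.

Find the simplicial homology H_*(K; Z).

H_0 ≅ Z,  H_1 ≅ Z,  H_2 = 0.

Take the total order 0 < 1 < 2 < 3 < 4 < 5 on the vertex set. Then K (dimension 2) consists of the simplices:

  0-simplices (6): [0], [1], [2], [3], [4], [5]
  1-simplices (12): [0,1], [0,2], [0,3], [0,4], [0,5], [1,2], [1,3], [1,5], [2,3], [3,4], [3,5], [4,5]
  2-simplices (6): [0,1,5], [0,2,3], [0,3,4], [0,4,5], [1,2,3], [1,3,5]

Hence C_0 ≅ Z^6, C_1 ≅ Z^12, C_2 ≅ Z^6.

The boundary map ∂_1: C_1 → C_0 is given by ∂[p,q] = [q] − [p].
As a 6×12 matrix over Z this has rank 5, with invariant factors (1,1,1,1,1).

The boundary map ∂_2: C_2 → C_1 maps a triangle to the signed sum of its edges. For instance
  ∂[1,3,5] = [3,5] − [1,5] + [1,3],
  ∂[0,2,3] = [2,3] − [0,3] + [0,2].
The 12×6 boundary matrix has rank 6 and Smith normal form diag(1,1,1,1,1,1).

Reading off H_k = ker ∂_k / im ∂_{k+1}:

  H_0: rank C_0 − rank ∂_1 = 6 − 5 = 1, and the invariant factors of ∂_1 are all 1, so H_0 ≅ Z.
  H_1: rank ker ∂_1 − rank ∂_2 = (12 − 5) − 6 = 1, and the invariant factors of ∂_2 are all 1, so H_1 ≅ Z.
  H_2: rank ker ∂_2 − rank ∂_3 = (6 − 6) − 0 = 0, and there is no ∂_3, so H_2 ≅ 0.

As a check, the Euler characteristic is 6 − 12 + 6 = 0, which agrees with 1 − 1 + 0 = 0.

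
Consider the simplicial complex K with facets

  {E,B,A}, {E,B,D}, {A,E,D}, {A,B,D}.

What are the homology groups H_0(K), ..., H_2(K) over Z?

K has 4 vertices, 6 edges, 4 triangles.
rank ∂_0 = 0, rank ∂_1 = 3 ⇒ b_0 = 4 − 0 − 3 = 1; all invariant factors of ∂_1 are 1 so no torsion. So H_0 = Z.
rank ∂_1 = 3, rank ∂_2 = 3 ⇒ b_1 = 6 − 3 − 3 = 0; all invariant factors of ∂_2 are 1 so no torsion. So H_1 = 0.
rank ∂_2 = 3, rank ∂_3 = 0 ⇒ b_2 = 4 − 3 − 0 = 1. So H_2 = Z.

H_0 ≅ Z,  H_1 = 0,  H_2 ≅ Z.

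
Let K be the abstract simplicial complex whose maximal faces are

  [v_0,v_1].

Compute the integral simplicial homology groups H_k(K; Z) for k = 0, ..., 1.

H_0 = Z,  H_1 = 0.

Fix the vertex order v_0 < v_1 and write every simplex with vertices in increasing order. Then dim K = 1 and the simplices of K are:

  0-simplices (2): [v_0], [v_1]
  1-simplices (1): [v_0,v_1]

Hence C_0 ≅ Z^2, C_1 ≅ Z^1.

∂_1: C_1 → C_0 is given by ∂[p,q] = [q] − [p]. For instance
  ∂[v_0,v_1] = [v_1] − [v_0].
As a 2×1 matrix over Z this has rank 1, with invariant factors (1).

Computing H_k = (kernel of ∂_k) / (image of ∂_{k+1}):

  H_0: rank C_0 − rank ∂_1 = 2 − 1 = 1, and the invariant factors of ∂_1 are all 1, so H_0 = Z.
  H_1: rank ker ∂_1 − rank ∂_2 = (1 − 1) − 0 = 0, and there is no ∂_2, so H_1 = 0.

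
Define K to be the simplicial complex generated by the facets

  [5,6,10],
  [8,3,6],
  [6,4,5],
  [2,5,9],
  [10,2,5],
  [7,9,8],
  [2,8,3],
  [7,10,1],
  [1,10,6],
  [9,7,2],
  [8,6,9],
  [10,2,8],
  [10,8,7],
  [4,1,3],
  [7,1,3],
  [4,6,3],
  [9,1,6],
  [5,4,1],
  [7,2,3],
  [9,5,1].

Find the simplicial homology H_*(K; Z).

H_0 ≅ Z,  H_1 ≅ Z ⊕ Z/2Z,  H_2 = 0.

Order the vertices as 1 < 2 < 3 < 4 < 5 < 6 < 7 < 8 < 9 < 10. Listing each simplex with vertices in this order, K has dimension 2 with simplices:

  0-simplices (10): [1], [2], [3], [4], [5], [6], [7], [8], [9], [10]
  1-simplices (30): (30 of them)
  2-simplices (20): (20 of them)

giving chain groups C_0 ≅ Z^10, C_1 ≅ Z^30, C_2 ≅ Z^20.

∂_1: C_1 → C_0 maps an edge to its endpoints' difference, ∂[p,q] = q − p. For instance
  ∂[1,6] = [6] − [1].
This gives a 10×30 integer matrix of rank 9; reducing to Smith normal form yields diagonal entries (1,1,1,1,1,1,1,1,1).

∂_2: C_2 → C_1 maps a triangle to the signed sum of its edges. For instance
  ∂[1,5,9] = [5,9] − [1,9] + [1,5],
  ∂[1,7,10] = [7,10] − [1,10] + [1,7].
This gives a 30×20 integer matrix of rank 20; reducing to Smith normal form yields diagonal entries (1,1,1,1,1,1,1,1,1,1,1,1,1,1,1,1,1,1,1,2).

Reading off H_k = ker ∂_k / im ∂_{k+1}:

  H_0: rank C_0 − rank ∂_1 = 10 − 9 = 1, and the invariant factors of ∂_1 are all 1, so H_0 = Z.
  H_1: rank ker ∂_1 − rank ∂_2 = (30 − 9) − 20 = 1, and ∂_2 has invariant factor 2 > 1, so H_1 = Z ⊕ Z/2Z.
  H_2: rank ker ∂_2 − rank ∂_3 = (20 − 20) − 0 = 0, and there is no ∂_3, so H_2 = 0.

As a check, the Euler characteristic is 10 − 30 + 20 = 0, which agrees with 1 − 1 + 0 = 0.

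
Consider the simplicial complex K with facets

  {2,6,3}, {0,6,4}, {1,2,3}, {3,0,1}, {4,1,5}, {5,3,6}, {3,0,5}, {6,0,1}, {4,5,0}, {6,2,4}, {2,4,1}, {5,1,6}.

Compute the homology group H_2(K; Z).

H_2 = 0.

Fix the vertex order 0 < 1 < 2 < 3 < 4 < 5 < 6 and write every simplex with vertices in increasing order. Then dim K = 2 and the simplices of K are:

  0-simplices (7): [0], [1], [2], [3], [4], [5], [6]
  1-simplices (18): [0,1], [0,3], [0,4], [0,5], [0,6], [1,2], [1,3], [1,4], [1,5], [1,6], [2,3], [2,4], [2,6], [3,5], [3,6], [4,5], [4,6], [5,6]
  2-simplices (12): [0,1,3], [0,1,6], [0,3,5], [0,4,5], [0,4,6], [1,2,3], [1,2,4], [1,4,5], [1,5,6], [2,3,6], [2,4,6], [3,5,6]

Hence C_0 ≅ Z^7, C_1 ≅ Z^18, C_2 ≅ Z^12.

The boundary map ∂_1: C_1 → C_0 sends each edge [p,q] (with p < q) to q − p. For instance
  ∂[1,5] = [5] − [1].
The resulting 7×18 matrix has rank 6, and its Smith normal form has invariant factors (1,1,1,1,1,1).

∂_2: C_2 → C_1 maps a triangle to the signed sum of its edges. For instance
  ∂[0,4,6] = [4,6] − [0,6] + [0,4],
  ∂[1,5,6] = [5,6] − [1,6] + [1,5].
This gives a 18×12 integer matrix of rank 12; reducing to Smith normal form yields diagonal entries (1,1,1,1,1,1,1,1,1,1,1,2).

From H_k ≅ ker(∂_k) / im(∂_{k+1}) we obtain:

  H_2: rank ker ∂_2 − rank ∂_3 = (12 − 12) − 0 = 0, and there is no ∂_3, so H_2 ≅ 0.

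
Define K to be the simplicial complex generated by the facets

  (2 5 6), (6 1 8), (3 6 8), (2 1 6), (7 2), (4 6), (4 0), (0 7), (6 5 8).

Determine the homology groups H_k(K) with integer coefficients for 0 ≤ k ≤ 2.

Order the vertices as 0 < 1 < 2 < 3 < 4 < 5 < 6 < 7 < 8. Listing each simplex with vertices in this order, K has dimension 2 with simplices:

  0-simplices (9): [0], [1], [2], [3], [4], [5], [6], [7], [8]
  1-simplices (14): [0,4], [0,7], [1,2], [1,6], [1,8], [2,5], [2,6], [2,7], [3,6], [3,8], [4,6], [5,6], [5,8], [6,8]
  2-simplices (5): [1,2,6], [1,6,8], [2,5,6], [3,6,8], [5,6,8]

giving chain groups C_0 ≅ Z^9, C_1 ≅ Z^14, C_2 ≅ Z^5.

The boundary map ∂_1: C_1 → C_0 maps an edge to its endpoints' difference, ∂[p,q] = q − p.
The 9×14 boundary matrix has rank 8 and Smith normal form diag(1,1,1,1,1,1,1,1).

∂_2: C_2 → C_1 acts by ∂[p,q,r] = [q,r] − [p,r] + [p,q]. For instance
  ∂[2,5,6] = [5,6] − [2,6] + [2,5],
  ∂[3,6,8] = [6,8] − [3,8] + [3,6].
As a 14×5 matrix over Z this has rank 5, with invariant factors (1,1,1,1,1).

Reading off H_k = ker ∂_k / im ∂_{k+1}:

  H_0: rank C_0 − rank ∂_1 = 9 − 8 = 1, and the invariant factors of ∂_1 are all 1, so H_0 ≅ Z.
  H_1: rank ker ∂_1 − rank ∂_2 = (14 − 8) − 5 = 1, and the invariant factors of ∂_2 are all 1, so H_1 ≅ Z.
  H_2: rank ker ∂_2 − rank ∂_3 = (5 − 5) − 0 = 0, and there is no ∂_3, so H_2 ≅ 0.

H_0 ≅ Z,  H_1 ≅ Z,  H_2 = 0.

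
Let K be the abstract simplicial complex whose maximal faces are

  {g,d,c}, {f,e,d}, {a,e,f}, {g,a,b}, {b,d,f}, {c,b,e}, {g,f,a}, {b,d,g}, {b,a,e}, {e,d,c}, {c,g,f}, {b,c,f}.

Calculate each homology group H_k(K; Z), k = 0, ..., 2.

Fix the vertex order a < b < c < d < e < f < g and write every simplex with vertices in increasing order. Then dim K = 2 and the simplices of K are:

  0-simplices (7): a, b, c, d, e, f, g
  1-simplices (18): ab, ae, af, ag, bc, bd, be, bf, bg, cd, ce, cf, cg, de, df, dg, ef, fg
  2-simplices (12): abe, abg, aef, afg, bce, bcf, bdf, bdg, cde, cdg, cfg, def

Hence C_0 ≅ Z^7, C_1 ≅ Z^18, C_2 ≅ Z^12.

The boundary map ∂_1: C_1 → C_0 sends each edge [p,q] (with p < q) to q − p. For instance
  ∂bd = d − b.
This gives a 7×18 integer matrix of rank 6; reducing to Smith normal form yields diagonal entries (1,1,1,1,1,1).

Boundary ∂_2: C_2 → C_1 acts by ∂[p,q,r] = [q,r] − [p,r] + [p,q]. For instance
  ∂bcf = cf − bf + bc,
  ∂cde = de − ce + cd.
As a 18×12 matrix over Z this has rank 12, with invariant factors (1,1,1,1,1,1,1,1,1,1,1,2).

Reading off H_k = ker ∂_k / im ∂_{k+1}:

  H_0: rank C_0 − rank ∂_1 = 7 − 6 = 1, and the invariant factors of ∂_1 are all 1, so H_0 ≅ Z.
  H_1: rank ker ∂_1 − rank ∂_2 = (18 − 6) − 12 = 0, and ∂_2 has invariant factor 2 > 1, so H_1 ≅ Z_2.
  H_2: rank ker ∂_2 − rank ∂_3 = (12 − 12) − 0 = 0, and there is no ∂_3, so H_2 ≅ 0.

As a check, the Euler characteristic is 7 − 18 + 12 = 1, which agrees with 1 − 0 + 0 = 1.

H_0 ≅ Z,  H_1 ≅ Z_2,  H_2 = 0.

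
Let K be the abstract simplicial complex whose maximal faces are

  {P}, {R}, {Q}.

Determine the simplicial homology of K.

H_0 = Z^3.

Order the vertices as P < Q < R. Listing each simplex with vertices in this order, K has dimension 0 with simplices:

  0-simplices (3): P, Q, R

so the chain groups are C_0 ≅ Z^3.

Reading off H_k = ker ∂_k / im ∂_{k+1}:

  H_0: rank C_0 − rank ∂_1 = 3 − 0 = 3, and there is no ∂_1, so H_0 ≅ Z^3.

(K is a triangulation of a set of 3 points.)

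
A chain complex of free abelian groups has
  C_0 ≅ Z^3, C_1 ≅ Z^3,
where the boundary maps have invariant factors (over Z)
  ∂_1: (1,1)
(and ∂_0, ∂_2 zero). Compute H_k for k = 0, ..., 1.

H_0: b_0 = 3 − 0 − 2 = 1; torsion from ∂_1 factors > 1: none. So H_0 = Z.
H_1: b_1 = 3 − 2 − 0 = 1; torsion from ∂_2 factors > 1: none. So H_1 = Z.

H_0 = Z,  H_1 = Z.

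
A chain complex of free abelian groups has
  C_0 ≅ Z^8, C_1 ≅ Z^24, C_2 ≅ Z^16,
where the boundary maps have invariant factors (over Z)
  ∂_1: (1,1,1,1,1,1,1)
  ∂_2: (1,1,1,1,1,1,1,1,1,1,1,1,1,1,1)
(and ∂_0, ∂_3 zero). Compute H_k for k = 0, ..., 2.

H_0 = Z,  H_1 = Z^2,  H_2 = Z.

H_0: b_0 = 8 − 0 − 7 = 1; torsion from ∂_1 factors > 1: none. So H_0 = Z.
H_1: b_1 = 24 − 7 − 15 = 2; torsion from ∂_2 factors > 1: none. So H_1 = Z^2.
H_2: b_2 = 16 − 15 − 0 = 1; torsion from ∂_3 factors > 1: none. So H_2 = Z.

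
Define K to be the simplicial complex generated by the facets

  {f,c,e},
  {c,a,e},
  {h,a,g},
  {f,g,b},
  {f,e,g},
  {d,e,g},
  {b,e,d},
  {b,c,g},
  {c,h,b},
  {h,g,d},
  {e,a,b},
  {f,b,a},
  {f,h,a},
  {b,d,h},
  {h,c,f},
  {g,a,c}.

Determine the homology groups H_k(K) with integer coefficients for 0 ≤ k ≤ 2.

H_0 ≅ Z,  H_1 ≅ Z^2,  H_2 ≅ Z.

K has 8 vertices, 24 edges, 16 triangles.
rank ∂_0 = 0, rank ∂_1 = 7 ⇒ b_0 = 8 − 0 − 7 = 1; all invariant factors of ∂_1 are 1 so no torsion. So H_0 = Z.
rank ∂_1 = 7, rank ∂_2 = 15 ⇒ b_1 = 24 − 7 − 15 = 2; all invariant factors of ∂_2 are 1 so no torsion. So H_1 = Z^2.
rank ∂_2 = 15, rank ∂_3 = 0 ⇒ b_2 = 16 − 15 − 0 = 1. So H_2 = Z.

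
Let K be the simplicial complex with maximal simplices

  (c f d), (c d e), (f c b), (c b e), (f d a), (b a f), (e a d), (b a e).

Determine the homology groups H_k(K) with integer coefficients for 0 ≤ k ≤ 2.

Fix the vertex order a < b < c < d < e < f and write every simplex with vertices in increasing order. Then dim K = 2 and the simplices of K are:

  0-simplices (6): a, b, c, d, e, f
  1-simplices (12): ab, ad, ae, af, bc, be, bf, cd, ce, cf, de, df
  2-simplices (8): abe, abf, ade, adf, bce, bcf, cde, cdf

so the chain groups are C_0 ≅ Z^6, C_1 ≅ Z^12, C_2 ≅ Z^8.

The boundary map ∂_1: C_1 → C_0 sends each edge [p,q] (with p < q) to q − p. For instance
  ∂bc = c − b.
As a 6×12 matrix over Z this has rank 5, with invariant factors (1,1,1,1,1).

Boundary ∂_2: C_2 → C_1 acts by ∂[p,q,r] = [q,r] − [p,r] + [p,q]. For instance
  ∂abf = bf − af + ab,
  ∂cde = de − ce + cd.
As a 12×8 matrix over Z this has rank 7, with invariant factors (1,1,1,1,1,1,1).

Reading off H_k = ker ∂_k / im ∂_{k+1}:

  H_0: rank C_0 − rank ∂_1 = 6 − 5 = 1, and the invariant factors of ∂_1 are all 1, so H_0 ≅ Z.
  H_1: rank ker ∂_1 − rank ∂_2 = (12 − 5) − 7 = 0, and the invariant factors of ∂_2 are all 1, so H_1 ≅ 0.
  H_2: rank ker ∂_2 − rank ∂_3 = (8 − 7) − 0 = 1, and there is no ∂_3, so H_2 ≅ Z.

(K is a triangulation of the 2-sphere S^2.)

H_0 ≅ Z,  H_1 = 0,  H_2 ≅ Z.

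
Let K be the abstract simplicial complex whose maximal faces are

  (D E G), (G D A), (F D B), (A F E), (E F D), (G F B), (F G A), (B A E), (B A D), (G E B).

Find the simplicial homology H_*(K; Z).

H_0 ≅ Z,  H_1 ≅ Z_2,  H_2 = 0.

We work with the vertex ordering A < B < D < E < F < G. The simplices of K, each written with vertices in increasing order, are:

  0-simplices (6): A, B, D, E, F, G
  1-simplices (15): AB, AD, AE, AF, AG, BD, BE, BF, BG, DE, DF, DG, EF, EG, FG
  2-simplices (10): ABD, ABE, ADG, AEF, AFG, BDF, BEG, BFG, DEF, DEG

giving chain groups C_0 ≅ Z^6, C_1 ≅ Z^15, C_2 ≅ Z^10.

Boundary ∂_1: C_1 → C_0 is given by ∂[p,q] = [q] − [p]. For instance
  ∂AE = E − A.
This gives a 6×15 integer matrix of rank 5; reducing to Smith normal form yields diagonal entries (1,1,1,1,1).

Boundary ∂_2: C_2 → C_1 maps a triangle to the signed sum of its edges. For instance
  ∂ADG = DG − AG + AD,
  ∂BDF = DF − BF + BD.
The resulting 15×10 matrix has rank 10, and its Smith normal form has invariant factors (1,1,1,1,1,1,1,1,1,2).

Now H_k = ker ∂_k / im ∂_{k+1}, so:

  H_0: rank C_0 − rank ∂_1 = 6 − 5 = 1, and the invariant factors of ∂_1 are all 1, so H_0 ≅ Z.
  H_1: rank ker ∂_1 − rank ∂_2 = (15 − 5) − 10 = 0, and ∂_2 has invariant factor 2 > 1, so H_1 ≅ Z_2.
  H_2: rank ker ∂_2 − rank ∂_3 = (10 − 10) − 0 = 0, and there is no ∂_3, so H_2 ≅ 0.

(K is a triangulation of the real projective plane RP^2.)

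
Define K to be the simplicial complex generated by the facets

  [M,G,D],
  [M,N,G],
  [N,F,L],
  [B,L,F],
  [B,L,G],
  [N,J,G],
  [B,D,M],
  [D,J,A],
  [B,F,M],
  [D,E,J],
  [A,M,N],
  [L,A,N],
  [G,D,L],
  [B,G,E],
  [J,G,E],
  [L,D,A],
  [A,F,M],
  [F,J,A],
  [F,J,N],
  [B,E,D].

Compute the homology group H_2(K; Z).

H_2 = 0.

Order the vertices as A < B < D < E < F < G < J < L < M < N. Listing each simplex with vertices in this order, K has dimension 2 with simplices:

  0-simplices (10): A, B, D, E, F, G, J, L, M, N
  1-simplices (30): AD, AF, AJ, AL, AM, AN, BD, BE, BF, BG, BL, BM, DE, DG, DJ, DL, DM, EG, EJ, FJ, FL, FM, FN, GJ, GL, GM, GN, JN, LN, MN
  2-simplices (20): ADJ, ADL, AFJ, AFM, ALN, AMN, BDE, BDM, BEG, BFL, BFM, BGL, DEJ, DGL, DGM, EGJ, FJN, FLN, GJN, GMN

so the chain groups are C_0 ≅ Z^10, C_1 ≅ Z^30, C_2 ≅ Z^20.

Boundary ∂_1: C_1 → C_0 is given by ∂[p,q] = [q] − [p]. For instance
  ∂BG = G − B.
This gives a 10×30 integer matrix of rank 9; reducing to Smith normal form yields diagonal entries (1,1,1,1,1,1,1,1,1).

Boundary ∂_2: C_2 → C_1 acts by ∂[p,q,r] = [q,r] − [p,r] + [p,q]. For instance
  ∂BDM = DM − BM + BD,
  ∂AFM = FM − AM + AF.
The 30×20 boundary matrix has rank 20 and Smith normal form diag(1,1,1,1,1,1,1,1,1,1,1,1,1,1,1,1,1,1,1,2).

Now H_k = ker ∂_k / im ∂_{k+1}, so:

  H_2: rank ker ∂_2 − rank ∂_3 = (20 − 20) − 0 = 0, and there is no ∂_3, so H_2 = 0.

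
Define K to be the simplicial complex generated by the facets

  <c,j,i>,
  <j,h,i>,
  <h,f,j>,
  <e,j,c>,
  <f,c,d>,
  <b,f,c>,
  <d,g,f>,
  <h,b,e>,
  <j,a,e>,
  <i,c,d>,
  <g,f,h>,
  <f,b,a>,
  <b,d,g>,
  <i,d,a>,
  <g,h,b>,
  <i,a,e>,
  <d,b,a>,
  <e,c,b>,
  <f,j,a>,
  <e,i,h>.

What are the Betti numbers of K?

b_0 = 1, b_1 = 1, b_2 = 0.

K has 10 vertices, 30 edges, 20 triangles.
rank ∂_0 = 0, rank ∂_1 = 9 ⇒ b_0 = 10 − 0 − 9 = 1; all invariant factors of ∂_1 are 1 so no torsion. So H_0 = Z.
rank ∂_1 = 9, rank ∂_2 = 20 ⇒ b_1 = 30 − 9 − 20 = 1; ∂_2 has invariant factor(s) [2] giving torsion. So H_1 = Z ⊕ Z/2.
rank ∂_2 = 20, rank ∂_3 = 0 ⇒ b_2 = 20 − 20 − 0 = 0. So H_2 = 0.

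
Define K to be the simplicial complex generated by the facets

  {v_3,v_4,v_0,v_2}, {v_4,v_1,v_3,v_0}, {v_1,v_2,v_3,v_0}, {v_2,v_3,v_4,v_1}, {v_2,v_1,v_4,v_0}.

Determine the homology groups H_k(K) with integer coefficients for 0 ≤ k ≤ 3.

K has 5 vertices, 10 edges, 10 triangles, 5 3-simplices.
rank ∂_0 = 0, rank ∂_1 = 4 ⇒ b_0 = 5 − 0 − 4 = 1; all invariant factors of ∂_1 are 1 so no torsion. So H_0 = Z.
rank ∂_1 = 4, rank ∂_2 = 6 ⇒ b_1 = 10 − 4 − 6 = 0; all invariant factors of ∂_2 are 1 so no torsion. So H_1 = 0.
rank ∂_2 = 6, rank ∂_3 = 4 ⇒ b_2 = 10 − 6 − 4 = 0; all invariant factors of ∂_3 are 1 so no torsion. So H_2 = 0.
rank ∂_3 = 4, rank ∂_4 = 0 ⇒ b_3 = 5 − 4 − 0 = 1. So H_3 = Z.

H_0 ≅ Z,  H_1 = 0,  H_2 = 0,  H_3 ≅ Z.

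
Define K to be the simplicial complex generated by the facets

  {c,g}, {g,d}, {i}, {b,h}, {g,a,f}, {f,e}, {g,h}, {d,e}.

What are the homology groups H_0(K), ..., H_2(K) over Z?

Take the total order a < b < c < d < e < f < g < h < i on the vertex set. Then K (dimension 2) consists of the simplices:

  0-simplices (9): a, b, c, d, e, f, g, h, i
  1-simplices (9): af, ag, bh, cg, de, dg, ef, fg, gh
  2-simplices (1): afg

giving chain groups C_0 ≅ Z^9, C_1 ≅ Z^9, C_2 ≅ Z^1.

∂_1: C_1 → C_0 is given by ∂[p,q] = [q] − [p]. For instance
  ∂ag = g − a.
This gives a 9×9 integer matrix of rank 7; reducing to Smith normal form yields diagonal entries (1,1,1,1,1,1,1).

The boundary map ∂_2: C_2 → C_1 acts by ∂[p,q,r] = [q,r] − [p,r] + [p,q]. For instance
  ∂afg = fg − ag + af.
The 9×1 boundary matrix has rank 1 and Smith normal form diag(1).

Computing H_k = (kernel of ∂_k) / (image of ∂_{k+1}):

  H_0: rank C_0 − rank ∂_1 = 9 − 7 = 2, and the invariant factors of ∂_1 are all 1, so H_0 ≅ Z^2.
  H_1: rank ker ∂_1 − rank ∂_2 = (9 − 7) − 1 = 1, and the invariant factors of ∂_2 are all 1, so H_1 ≅ Z.
  H_2: rank ker ∂_2 − rank ∂_3 = (1 − 1) − 0 = 0, and there is no ∂_3, so H_2 ≅ 0.

H_0 = Z^2,  H_1 = Z,  H_2 = 0.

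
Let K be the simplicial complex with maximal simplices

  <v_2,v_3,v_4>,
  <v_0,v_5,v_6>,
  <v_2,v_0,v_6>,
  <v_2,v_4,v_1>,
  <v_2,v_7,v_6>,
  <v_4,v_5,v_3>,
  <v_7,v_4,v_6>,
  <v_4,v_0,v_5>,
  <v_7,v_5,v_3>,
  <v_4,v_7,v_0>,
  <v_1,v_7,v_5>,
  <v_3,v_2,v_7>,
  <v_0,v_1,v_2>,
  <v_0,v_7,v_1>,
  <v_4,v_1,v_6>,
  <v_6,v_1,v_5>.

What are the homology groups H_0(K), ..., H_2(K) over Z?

H_0 ≅ Z,  H_1 ≅ Z^2,  H_2 ≅ Z.

Take the total order v_0 < v_1 < v_2 < v_3 < v_4 < v_5 < v_6 < v_7 on the vertex set. Then K (dimension 2) consists of the simplices:

  0-simplices (8): [v_0], [v_1], [v_2], [v_3], [v_4], [v_5], [v_6], [v_7]
  1-simplices (24): (24 of them)
  2-simplices (16): (16 of them)

so the chain groups are C_0 ≅ Z^8, C_1 ≅ Z^24, C_2 ≅ Z^16.

Boundary ∂_1: C_1 → C_0 maps an edge to its endpoints' difference, ∂[p,q] = q − p. For instance
  ∂[v_0,v_2] = [v_2] − [v_0].
As a 8×24 matrix over Z this has rank 7, with invariant factors (1,1,1,1,1,1,1).

∂_2: C_2 → C_1 maps a triangle to the signed sum of its edges. For instance
  ∂[v_0,v_2,v_6] = [v_2,v_6] − [v_0,v_6] + [v_0,v_2],
  ∂[v_0,v_4,v_5] = [v_4,v_5] − [v_0,v_5] + [v_0,v_4].
The 24×16 boundary matrix has rank 15 and Smith normal form diag(1,1,1,1,1,1,1,1,1,1,1,1,1,1,1).

Reading off H_k = ker ∂_k / im ∂_{k+1}:

  H_0: rank C_0 − rank ∂_1 = 8 − 7 = 1, and the invariant factors of ∂_1 are all 1, so H_0 ≅ Z.
  H_1: rank ker ∂_1 − rank ∂_2 = (24 − 7) − 15 = 2, and the invariant factors of ∂_2 are all 1, so H_1 ≅ Z^2.
  H_2: rank ker ∂_2 − rank ∂_3 = (16 − 15) − 0 = 1, and there is no ∂_3, so H_2 ≅ Z.

(K is a triangulation of the torus T^2.)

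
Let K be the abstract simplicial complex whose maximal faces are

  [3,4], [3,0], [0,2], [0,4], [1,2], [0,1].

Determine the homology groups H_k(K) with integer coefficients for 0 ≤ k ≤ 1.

H_0 ≅ Z,  H_1 ≅ Z^2.

Fix the vertex order 0 < 1 < 2 < 3 < 4 and write every simplex with vertices in increasing order. Then dim K = 1 and the simplices of K are:

  0-simplices (5): [0], [1], [2], [3], [4]
  1-simplices (6): [0,1], [0,2], [0,3], [0,4], [1,2], [3,4]

giving chain groups C_0 ≅ Z^5, C_1 ≅ Z^6.

The boundary map ∂_1: C_1 → C_0 sends each edge [p,q] (with p < q) to q − p.
The resulting 5×6 matrix has rank 4, and its Smith normal form has invariant factors (1,1,1,1).

Now H_k = ker ∂_k / im ∂_{k+1}, so:

  H_0: rank C_0 − rank ∂_1 = 5 − 4 = 1, and the invariant factors of ∂_1 are all 1, so H_0 ≅ Z.
  H_1: rank ker ∂_1 − rank ∂_2 = (6 − 4) − 0 = 2, and there is no ∂_2, so H_1 ≅ Z^2.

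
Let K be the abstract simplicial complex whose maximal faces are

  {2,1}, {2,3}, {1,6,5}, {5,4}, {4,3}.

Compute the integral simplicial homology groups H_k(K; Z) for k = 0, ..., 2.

Take the total order 1 < 2 < 3 < 4 < 5 < 6 on the vertex set. Then K (dimension 2) consists of the simplices:

  0-simplices (6): [1], [2], [3], [4], [5], [6]
  1-simplices (7): [1,2], [1,5], [1,6], [2,3], [3,4], [4,5], [5,6]
  2-simplices (1): [1,5,6]

giving chain groups C_0 ≅ Z^6, C_1 ≅ Z^7, C_2 ≅ Z^1.

∂_1: C_1 → C_0 sends each edge [p,q] (with p < q) to q − p.
The resulting 6×7 matrix has rank 5, and its Smith normal form has invariant factors (1,1,1,1,1).

∂_2: C_2 → C_1 sends each 2-simplex [p,q,r] to [q,r] − [p,r] + [p,q]. For instance
  ∂[1,5,6] = [5,6] − [1,6] + [1,5].
As a 7×1 matrix over Z this has rank 1, with invariant factors (1).

Reading off H_k = ker ∂_k / im ∂_{k+1}:

  H_0: rank C_0 − rank ∂_1 = 6 − 5 = 1, and the invariant factors of ∂_1 are all 1, so H_0 = Z.
  H_1: rank ker ∂_1 − rank ∂_2 = (7 − 5) − 1 = 1, and the invariant factors of ∂_2 are all 1, so H_1 = Z.
  H_2: rank ker ∂_2 − rank ∂_3 = (1 − 1) − 0 = 0, and there is no ∂_3, so H_2 = 0.

As a check, the Euler characteristic is 6 − 7 + 1 = 0, which agrees with 1 − 1 + 0 = 0.

H_0 = Z,  H_1 = Z,  H_2 = 0.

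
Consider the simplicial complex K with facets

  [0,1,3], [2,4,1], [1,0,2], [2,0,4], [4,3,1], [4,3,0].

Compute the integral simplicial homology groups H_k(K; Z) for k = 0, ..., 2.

Fix the vertex order 0 < 1 < 2 < 3 < 4 and write every simplex with vertices in increasing order. Then dim K = 2 and the simplices of K are:

  0-simplices (5): [0], [1], [2], [3], [4]
  1-simplices (9): [0,1], [0,2], [0,3], [0,4], [1,2], [1,3], [1,4], [2,4], [3,4]
  2-simplices (6): [0,1,2], [0,1,3], [0,2,4], [0,3,4], [1,2,4], [1,3,4]

Hence C_0 ≅ Z^5, C_1 ≅ Z^9, C_2 ≅ Z^6.

Boundary ∂_1: C_1 → C_0 is given by ∂[p,q] = [q] − [p]. For instance
  ∂[0,2] = [2] − [0].
The resulting 5×9 matrix has rank 4, and its Smith normal form has invariant factors (1,1,1,1).

The boundary map ∂_2: C_2 → C_1 acts by ∂[p,q,r] = [q,r] − [p,r] + [p,q]. For instance
  ∂[1,3,4] = [3,4] − [1,4] + [1,3],
  ∂[0,1,3] = [1,3] − [0,3] + [0,1].
The resulting 9×6 matrix has rank 5, and its Smith normal form has invariant factors (1,1,1,1,1).

Reading off H_k = ker ∂_k / im ∂_{k+1}:

  H_0: rank C_0 − rank ∂_1 = 5 − 4 = 1, and the invariant factors of ∂_1 are all 1, so H_0 = Z.
  H_1: rank ker ∂_1 − rank ∂_2 = (9 − 4) − 5 = 0, and the invariant factors of ∂_2 are all 1, so H_1 = 0.
  H_2: rank ker ∂_2 − rank ∂_3 = (6 − 5) − 0 = 1, and there is no ∂_3, so H_2 = Z.

As a check, the Euler characteristic is 5 − 9 + 6 = 2, which agrees with 1 − 0 + 1 = 2.
(K is a triangulation of the 2-sphere S^2.)

H_0 = Z,  H_1 = 0,  H_2 = Z.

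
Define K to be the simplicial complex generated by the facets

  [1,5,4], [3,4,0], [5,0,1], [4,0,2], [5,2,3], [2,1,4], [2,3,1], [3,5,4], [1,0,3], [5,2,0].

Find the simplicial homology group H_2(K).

H_2 = 0.

We work with the vertex ordering 0 < 1 < 2 < 3 < 4 < 5. The simplices of K, each written with vertices in increasing order, are:

  0-simplices (6): [0], [1], [2], [3], [4], [5]
  1-simplices (15): [0,1], [0,2], [0,3], [0,4], [0,5], [1,2], [1,3], [1,4], [1,5], [2,3], [2,4], [2,5], [3,4], [3,5], [4,5]
  2-simplices (10): [0,1,3], [0,1,5], [0,2,4], [0,2,5], [0,3,4], [1,2,3], [1,2,4], [1,4,5], [2,3,5], [3,4,5]

giving chain groups C_0 ≅ Z^6, C_1 ≅ Z^15, C_2 ≅ Z^10.

The boundary map ∂_1: C_1 → C_0 maps an edge to its endpoints' difference, ∂[p,q] = q − p.
The resulting 6×15 matrix has rank 5, and its Smith normal form has invariant factors (1,1,1,1,1).

The boundary map ∂_2: C_2 → C_1 acts by ∂[p,q,r] = [q,r] − [p,r] + [p,q]. For instance
  ∂[0,2,4] = [2,4] − [0,4] + [0,2],
  ∂[1,2,4] = [2,4] − [1,4] + [1,2].
The 15×10 boundary matrix has rank 10 and Smith normal form diag(1,1,1,1,1,1,1,1,1,2).

Computing H_k = (kernel of ∂_k) / (image of ∂_{k+1}):

  H_2: rank ker ∂_2 − rank ∂_3 = (10 − 10) − 0 = 0, and there is no ∂_3, so H_2 = 0.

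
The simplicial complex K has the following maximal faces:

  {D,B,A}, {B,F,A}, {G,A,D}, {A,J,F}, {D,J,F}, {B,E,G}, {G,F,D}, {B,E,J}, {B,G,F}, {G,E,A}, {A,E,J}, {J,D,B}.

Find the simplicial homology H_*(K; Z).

H_0 = Z,  H_1 = Z/2,  H_2 = 0.

Fix the vertex order A < B < D < E < F < G < J and write every simplex with vertices in increasing order. Then dim K = 2 and the simplices of K are:

  0-simplices (7): A, B, D, E, F, G, J
  1-simplices (18): AB, AD, AE, AF, AG, AJ, BD, BE, BF, BG, BJ, DF, DG, DJ, EG, EJ, FG, FJ
  2-simplices (12): ABD, ABF, ADG, AEG, AEJ, AFJ, BDJ, BEG, BEJ, BFG, DFG, DFJ

giving chain groups C_0 ≅ Z^7, C_1 ≅ Z^18, C_2 ≅ Z^12.

The boundary map ∂_1: C_1 → C_0 maps an edge to its endpoints' difference, ∂[p,q] = q − p. For instance
  ∂BF = F − B.
This gives a 7×18 integer matrix of rank 6; reducing to Smith normal form yields diagonal entries (1,1,1,1,1,1).

Boundary ∂_2: C_2 → C_1 acts by ∂[p,q,r] = [q,r] − [p,r] + [p,q]. For instance
  ∂AFJ = FJ − AJ + AF,
  ∂BEG = EG − BG + BE.
The resulting 18×12 matrix has rank 12, and its Smith normal form has invariant factors (1,1,1,1,1,1,1,1,1,1,1,2).

Reading off H_k = ker ∂_k / im ∂_{k+1}:

  H_0: rank C_0 − rank ∂_1 = 7 − 6 = 1, and the invariant factors of ∂_1 are all 1, so H_0 ≅ Z.
  H_1: rank ker ∂_1 − rank ∂_2 = (18 − 6) − 12 = 0, and ∂_2 has invariant factor 2 > 1, so H_1 ≅ Z/2.
  H_2: rank ker ∂_2 − rank ∂_3 = (12 − 12) − 0 = 0, and there is no ∂_3, so H_2 ≅ 0.

As a check, the Euler characteristic is 7 − 18 + 12 = 1, which agrees with 1 − 0 + 0 = 1.
(K is a triangulation of the real projective plane RP^2.)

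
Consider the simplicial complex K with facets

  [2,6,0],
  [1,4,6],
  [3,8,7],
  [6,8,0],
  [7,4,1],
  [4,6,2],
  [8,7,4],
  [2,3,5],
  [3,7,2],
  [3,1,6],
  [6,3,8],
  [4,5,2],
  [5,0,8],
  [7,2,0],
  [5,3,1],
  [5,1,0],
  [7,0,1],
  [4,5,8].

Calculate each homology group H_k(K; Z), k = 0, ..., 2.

H_0 ≅ Z,  H_1 ≅ Z^2,  H_2 ≅ Z.

Order the vertices as 0 < 1 < 2 < 3 < 4 < 5 < 6 < 7 < 8. Listing each simplex with vertices in this order, K has dimension 2 with simplices:

  0-simplices (9): [0], [1], [2], [3], [4], [5], [6], [7], [8]
  1-simplices (27): (27 of them)
  2-simplices (18): [0,1,5], [0,1,7], [0,2,6], [0,2,7], [0,5,8], [0,6,8], [1,3,5], [1,3,6], [1,4,6], [1,4,7], [2,3,5], [2,3,7], [2,4,5], [2,4,6], [3,6,8], [3,7,8], [4,5,8], [4,7,8]

giving chain groups C_0 ≅ Z^9, C_1 ≅ Z^27, C_2 ≅ Z^18.

The boundary map ∂_1: C_1 → C_0 maps an edge to its endpoints' difference, ∂[p,q] = q − p.
The resulting 9×27 matrix has rank 8, and its Smith normal form has invariant factors (1,1,1,1,1,1,1,1).

∂_2: C_2 → C_1 sends each 2-simplex [p,q,r] to [q,r] − [p,r] + [p,q]. For instance
  ∂[1,3,6] = [3,6] − [1,6] + [1,3],
  ∂[1,3,5] = [3,5] − [1,5] + [1,3].
The 27×18 boundary matrix has rank 17 and Smith normal form diag(1,1,1,1,1,1,1,1,1,1,1,1,1,1,1,1,1).

From H_k ≅ ker(∂_k) / im(∂_{k+1}) we obtain:

  H_0: rank C_0 − rank ∂_1 = 9 − 8 = 1, and the invariant factors of ∂_1 are all 1, so H_0 = Z.
  H_1: rank ker ∂_1 − rank ∂_2 = (27 − 8) − 17 = 2, and the invariant factors of ∂_2 are all 1, so H_1 = Z^2.
  H_2: rank ker ∂_2 − rank ∂_3 = (18 − 17) − 0 = 1, and there is no ∂_3, so H_2 = Z.

As a check, the Euler characteristic is 9 − 27 + 18 = 0, which agrees with 1 − 2 + 1 = 0.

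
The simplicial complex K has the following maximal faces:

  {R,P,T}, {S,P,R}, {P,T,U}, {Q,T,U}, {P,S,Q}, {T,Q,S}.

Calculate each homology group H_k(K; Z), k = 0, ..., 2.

Take the total order P < Q < R < S < T < U on the vertex set. Then K (dimension 2) consists of the simplices:

  0-simplices (6): P, Q, R, S, T, U
  1-simplices (12): PQ, PR, PS, PT, PU, QS, QT, QU, RS, RT, ST, TU
  2-simplices (6): PQS, PRS, PRT, PTU, QST, QTU

so the chain groups are C_0 ≅ Z^6, C_1 ≅ Z^12, C_2 ≅ Z^6.

Boundary ∂_1: C_1 → C_0 is given by ∂[p,q] = [q] − [p].
As a 6×12 matrix over Z this has rank 5, with invariant factors (1,1,1,1,1).

∂_2: C_2 → C_1 sends each 2-simplex [p,q,r] to [q,r] − [p,r] + [p,q]. For instance
  ∂QTU = TU − QU + QT,
  ∂PRT = RT − PT + PR.
The 12×6 boundary matrix has rank 6 and Smith normal form diag(1,1,1,1,1,1).

From H_k ≅ ker(∂_k) / im(∂_{k+1}) we obtain:

  H_0: rank C_0 − rank ∂_1 = 6 − 5 = 1, and the invariant factors of ∂_1 are all 1, so H_0 ≅ Z.
  H_1: rank ker ∂_1 − rank ∂_2 = (12 − 5) − 6 = 1, and the invariant factors of ∂_2 are all 1, so H_1 ≅ Z.
  H_2: rank ker ∂_2 − rank ∂_3 = (6 − 6) − 0 = 0, and there is no ∂_3, so H_2 ≅ 0.

As a check, the Euler characteristic is 6 − 12 + 6 = 0, which agrees with 1 − 1 + 0 = 0.
(K is a triangulation of the cylinder S^1 x I.)

H_0 ≅ Z,  H_1 ≅ Z,  H_2 = 0.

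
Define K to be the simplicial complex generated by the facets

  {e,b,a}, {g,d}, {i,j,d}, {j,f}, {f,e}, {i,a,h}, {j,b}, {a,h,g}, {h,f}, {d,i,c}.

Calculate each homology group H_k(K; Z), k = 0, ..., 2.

H_0 ≅ Z,  H_1 ≅ Z^4,  H_2 = 0.

We work with the vertex ordering a < b < c < d < e < f < g < h < i < j. The simplices of K, each written with vertices in increasing order, are:

  0-simplices (10): a, b, c, d, e, f, g, h, i, j
  1-simplices (18): ab, ae, ag, ah, ai, be, bj, cd, ci, dg, di, dj, ef, fh, fj, gh, hi, ij
  2-simplices (5): abe, agh, ahi, cdi, dij

Hence C_0 ≅ Z^10, C_1 ≅ Z^18, C_2 ≅ Z^5.

The boundary map ∂_1: C_1 → C_0 maps an edge to its endpoints' difference, ∂[p,q] = q − p.
This gives a 10×18 integer matrix of rank 9; reducing to Smith normal form yields diagonal entries (1,1,1,1,1,1,1,1,1).

The boundary map ∂_2: C_2 → C_1 acts by ∂[p,q,r] = [q,r] − [p,r] + [p,q]. For instance
  ∂agh = gh − ah + ag,
  ∂abe = be − ae + ab.
This gives a 18×5 integer matrix of rank 5; reducing to Smith normal form yields diagonal entries (1,1,1,1,1).

From H_k ≅ ker(∂_k) / im(∂_{k+1}) we obtain:

  H_0: rank C_0 − rank ∂_1 = 10 − 9 = 1, and the invariant factors of ∂_1 are all 1, so H_0 ≅ Z.
  H_1: rank ker ∂_1 − rank ∂_2 = (18 − 9) − 5 = 4, and the invariant factors of ∂_2 are all 1, so H_1 ≅ Z^4.
  H_2: rank ker ∂_2 − rank ∂_3 = (5 − 5) − 0 = 0, and there is no ∂_3, so H_2 ≅ 0.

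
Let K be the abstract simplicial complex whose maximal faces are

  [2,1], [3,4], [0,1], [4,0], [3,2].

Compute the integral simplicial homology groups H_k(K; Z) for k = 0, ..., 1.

H_0 = Z,  H_1 = Z.

Take the total order 0 < 1 < 2 < 3 < 4 on the vertex set. Then K (dimension 1) consists of the simplices:

  0-simplices (5): [0], [1], [2], [3], [4]
  1-simplices (5): [0,1], [0,4], [1,2], [2,3], [3,4]

Hence C_0 ≅ Z^5, C_1 ≅ Z^5.

Boundary ∂_1: C_1 → C_0 maps an edge to its endpoints' difference, ∂[p,q] = q − p. For instance
  ∂[3,4] = [4] − [3].
As a 5×5 matrix over Z this has rank 4, with invariant factors (1,1,1,1).

Now H_k = ker ∂_k / im ∂_{k+1}, so:

  H_0: rank C_0 − rank ∂_1 = 5 − 4 = 1, and the invariant factors of ∂_1 are all 1, so H_0 = Z.
  H_1: rank ker ∂_1 − rank ∂_2 = (5 − 4) − 0 = 1, and there is no ∂_2, so H_1 = Z.

As a check, the Euler characteristic is 5 − 5 = 0, which agrees with 1 − 1 = 0.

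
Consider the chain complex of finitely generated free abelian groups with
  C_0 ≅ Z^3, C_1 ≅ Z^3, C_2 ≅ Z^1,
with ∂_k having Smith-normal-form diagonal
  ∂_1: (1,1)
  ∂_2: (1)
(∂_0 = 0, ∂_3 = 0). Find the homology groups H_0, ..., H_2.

H_0 ≅ Z,  H_1 = 0,  H_2 = 0.

H_0: b_0 = 3 − 0 − 2 = 1; torsion from ∂_1 factors > 1: none. So H_0 ≅ Z.
H_1: b_1 = 3 − 2 − 1 = 0; torsion from ∂_2 factors > 1: none. So H_1 ≅ 0.
H_2: b_2 = 1 − 1 − 0 = 0; torsion from ∂_3 factors > 1: none. So H_2 ≅ 0.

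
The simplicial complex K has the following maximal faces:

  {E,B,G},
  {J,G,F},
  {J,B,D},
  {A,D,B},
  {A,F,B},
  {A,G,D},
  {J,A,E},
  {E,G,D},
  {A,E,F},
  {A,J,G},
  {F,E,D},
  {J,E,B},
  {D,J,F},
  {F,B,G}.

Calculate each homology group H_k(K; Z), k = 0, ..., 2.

K has 7 vertices, 21 edges, 14 triangles.
rank ∂_0 = 0, rank ∂_1 = 6 ⇒ b_0 = 7 − 0 − 6 = 1; all invariant factors of ∂_1 are 1 so no torsion. So H_0 ≅ Z.
rank ∂_1 = 6, rank ∂_2 = 13 ⇒ b_1 = 21 − 6 − 13 = 2; all invariant factors of ∂_2 are 1 so no torsion. So H_1 ≅ Z^2.
rank ∂_2 = 13, rank ∂_3 = 0 ⇒ b_2 = 14 − 13 − 0 = 1. So H_2 ≅ Z.

H_0 ≅ Z,  H_1 ≅ Z^2,  H_2 ≅ Z.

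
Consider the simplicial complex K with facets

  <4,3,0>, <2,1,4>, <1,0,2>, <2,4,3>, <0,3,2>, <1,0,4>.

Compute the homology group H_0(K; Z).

H_0 = Z.

K has 5 vertices, 9 edges, 6 triangles.
rank ∂_0 = 0, rank ∂_1 = 4 ⇒ b_0 = 5 − 0 − 4 = 1; all invariant factors of ∂_1 are 1 so no torsion. So H_0 = Z.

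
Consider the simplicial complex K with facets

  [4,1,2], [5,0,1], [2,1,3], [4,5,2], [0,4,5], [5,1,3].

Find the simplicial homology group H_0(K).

Fix the vertex order 0 < 1 < 2 < 3 < 4 < 5 and write every simplex with vertices in increasing order. Then dim K = 2 and the simplices of K are:

  0-simplices (6): [0], [1], [2], [3], [4], [5]
  1-simplices (12): [0,1], [0,4], [0,5], [1,2], [1,3], [1,4], [1,5], [2,3], [2,4], [2,5], [3,5], [4,5]
  2-simplices (6): [0,1,5], [0,4,5], [1,2,3], [1,2,4], [1,3,5], [2,4,5]

Hence C_0 ≅ Z^6, C_1 ≅ Z^12, C_2 ≅ Z^6.

∂_1: C_1 → C_0 maps an edge to its endpoints' difference, ∂[p,q] = q − p. For instance
  ∂[2,3] = [3] − [2].
As a 6×12 matrix over Z this has rank 5, with invariant factors (1,1,1,1,1).

Boundary ∂_2: C_2 → C_1 acts by ∂[p,q,r] = [q,r] − [p,r] + [p,q]. For instance
  ∂[0,4,5] = [4,5] − [0,5] + [0,4],
  ∂[2,4,5] = [4,5] − [2,5] + [2,4].
As a 12×6 matrix over Z this has rank 6, with invariant factors (1,1,1,1,1,1).

Now H_k = ker ∂_k / im ∂_{k+1}, so:

  H_0: rank C_0 − rank ∂_1 = 6 − 5 = 1, and the invariant factors of ∂_1 are all 1, so H_0 ≅ Z.

(K is a triangulation of the cylinder S^1 x I.)

H_0 = Z.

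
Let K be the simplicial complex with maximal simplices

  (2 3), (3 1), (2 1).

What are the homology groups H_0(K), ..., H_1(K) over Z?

H_0 = Z,  H_1 = Z.

Take the total order 1 < 2 < 3 on the vertex set. Then K (dimension 1) consists of the simplices:

  0-simplices (3): [1], [2], [3]
  1-simplices (3): [1,2], [1,3], [2,3]

Hence C_0 ≅ Z^3, C_1 ≅ Z^3.

∂_1: C_1 → C_0 maps an edge to its endpoints' difference, ∂[p,q] = q − p.
The resulting 3×3 matrix has rank 2, and its Smith normal form has invariant factors (1,1).

Now H_k = ker ∂_k / im ∂_{k+1}, so:

  H_0: rank C_0 − rank ∂_1 = 3 − 2 = 1, and the invariant factors of ∂_1 are all 1, so H_0 = Z.
  H_1: rank ker ∂_1 − rank ∂_2 = (3 − 2) − 0 = 1, and there is no ∂_2, so H_1 = Z.

(K is a triangulation of the circle S^1.)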